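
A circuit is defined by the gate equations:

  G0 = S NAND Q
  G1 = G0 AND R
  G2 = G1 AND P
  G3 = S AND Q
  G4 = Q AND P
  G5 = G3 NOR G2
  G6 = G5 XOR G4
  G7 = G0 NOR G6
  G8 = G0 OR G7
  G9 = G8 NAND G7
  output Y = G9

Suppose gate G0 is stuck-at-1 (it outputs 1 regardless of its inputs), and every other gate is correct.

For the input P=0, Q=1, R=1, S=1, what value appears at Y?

Propagate with G0 forced: G0=1 [stuck-at-1], G1=1, G2=0, G3=1, G4=0, G5=0, G6=0, G7=0, G8=1, G9=1.
So Y = 1. (Without the fault it would be 0.)

1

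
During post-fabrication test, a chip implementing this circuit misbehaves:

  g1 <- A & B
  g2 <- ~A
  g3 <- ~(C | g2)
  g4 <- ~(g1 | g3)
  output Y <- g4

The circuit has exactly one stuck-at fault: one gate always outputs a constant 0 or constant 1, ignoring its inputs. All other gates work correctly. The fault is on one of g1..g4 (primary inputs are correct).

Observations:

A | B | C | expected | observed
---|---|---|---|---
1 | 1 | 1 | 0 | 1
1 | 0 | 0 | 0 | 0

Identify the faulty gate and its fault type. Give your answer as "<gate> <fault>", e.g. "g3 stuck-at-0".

g1 stuck-at-0

Fault-free values for test 1 (A=1, B=1, C=1): g1=1, g2=0, g3=0, g4=0, giving Y=0. Observed 1.
Test 1: faults giving observed 1 are {g1 stuck-at-0, g4 stuck-at-1}.
Test 2 (A=1, B=0, C=0): fault-free g1=0, g2=0, g3=1, g4=0 → 0; observed 0. Eliminates g4 stuck-at-1.
Only g1 stuck-at-0 is consistent with every test.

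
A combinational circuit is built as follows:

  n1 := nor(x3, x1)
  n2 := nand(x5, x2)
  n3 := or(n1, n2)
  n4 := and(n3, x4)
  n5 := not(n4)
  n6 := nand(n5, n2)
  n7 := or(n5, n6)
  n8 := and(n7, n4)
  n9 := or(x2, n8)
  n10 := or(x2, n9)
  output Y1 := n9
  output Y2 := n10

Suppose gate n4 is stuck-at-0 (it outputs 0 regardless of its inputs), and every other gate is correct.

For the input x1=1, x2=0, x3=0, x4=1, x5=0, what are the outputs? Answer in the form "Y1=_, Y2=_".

Propagate with n4 forced: n1=0, n2=1, n3=1, n4=0 [stuck-at-0], n5=1, n6=0, n7=1, n8=0, n9=0, n10=0.
So the outputs are Y1=0, Y2=0. (Without the fault they would be Y1=1, Y2=1.)

Y1=0, Y2=0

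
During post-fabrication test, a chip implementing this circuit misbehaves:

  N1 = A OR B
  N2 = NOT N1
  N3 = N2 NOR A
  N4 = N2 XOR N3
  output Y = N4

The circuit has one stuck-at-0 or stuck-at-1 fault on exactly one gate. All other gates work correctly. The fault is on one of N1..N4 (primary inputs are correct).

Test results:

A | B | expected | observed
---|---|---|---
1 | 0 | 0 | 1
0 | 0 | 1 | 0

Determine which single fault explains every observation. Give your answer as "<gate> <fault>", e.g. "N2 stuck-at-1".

Fault-free values for test 1 (A=1, B=0): N1=1, N2=0, N3=0, N4=0, giving Y=0. Observed 1.
Test 1: faults giving observed 1 are {N1 stuck-at-0, N2 stuck-at-1, N3 stuck-at-1, N4 stuck-at-1}.
Test 2 (A=0, B=0): fault-free N1=0, N2=1, N3=0, N4=1 → 1; observed 0. Eliminates N1 stuck-at-0, N2 stuck-at-1, N4 stuck-at-1.
Only N3 stuck-at-1 is consistent with every test.

N3 stuck-at-1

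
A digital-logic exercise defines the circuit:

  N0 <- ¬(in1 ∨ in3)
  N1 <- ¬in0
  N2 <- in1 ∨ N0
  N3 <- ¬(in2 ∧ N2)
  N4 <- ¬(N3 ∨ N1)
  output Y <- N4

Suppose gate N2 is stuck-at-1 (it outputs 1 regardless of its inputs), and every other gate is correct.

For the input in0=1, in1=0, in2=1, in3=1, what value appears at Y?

Propagate with N2 forced: N0=0, N1=0, N2=1 [stuck-at-1], N3=0, N4=1.
So Y = 1. (Without the fault it would be 0.)

1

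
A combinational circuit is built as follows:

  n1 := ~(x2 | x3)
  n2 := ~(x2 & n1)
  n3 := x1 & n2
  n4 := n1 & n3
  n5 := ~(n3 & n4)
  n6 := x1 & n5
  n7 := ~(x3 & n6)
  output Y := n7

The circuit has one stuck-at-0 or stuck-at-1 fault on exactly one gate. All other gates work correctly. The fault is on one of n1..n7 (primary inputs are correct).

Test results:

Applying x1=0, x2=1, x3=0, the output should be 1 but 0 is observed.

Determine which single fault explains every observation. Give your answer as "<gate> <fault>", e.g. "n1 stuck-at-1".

Fault-free values for test 1 (x1=0, x2=1, x3=0): n1=0, n2=1, n3=0, n4=0, n5=1, n6=0, n7=1, giving Y=1. Observed 0.
Test 1: faults giving observed 0 are {n7 stuck-at-0}.
Only n7 stuck-at-0 is consistent with every test.

n7 stuck-at-0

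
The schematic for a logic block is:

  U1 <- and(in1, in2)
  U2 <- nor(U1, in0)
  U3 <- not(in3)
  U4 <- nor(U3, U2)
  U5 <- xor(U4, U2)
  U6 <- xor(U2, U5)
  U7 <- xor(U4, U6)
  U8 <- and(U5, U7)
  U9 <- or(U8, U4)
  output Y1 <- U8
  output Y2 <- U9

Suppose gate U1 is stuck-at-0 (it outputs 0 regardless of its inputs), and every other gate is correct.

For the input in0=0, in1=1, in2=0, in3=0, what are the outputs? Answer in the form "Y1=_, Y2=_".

Y1=0, Y2=0

Propagate with U1 forced: U1=0 [stuck-at-0], U2=1, U3=1, U4=0, U5=1, U6=0, U7=0, U8=0, U9=0.
So the outputs are Y1=0, Y2=0. (Same as the fault-free value — the fault is masked on this input.)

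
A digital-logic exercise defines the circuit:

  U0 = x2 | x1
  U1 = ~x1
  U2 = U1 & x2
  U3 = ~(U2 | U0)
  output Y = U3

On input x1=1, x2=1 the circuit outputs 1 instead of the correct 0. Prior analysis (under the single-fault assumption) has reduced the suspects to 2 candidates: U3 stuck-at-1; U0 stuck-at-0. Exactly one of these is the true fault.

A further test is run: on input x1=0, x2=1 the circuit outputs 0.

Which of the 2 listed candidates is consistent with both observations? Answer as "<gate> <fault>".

U0 stuck-at-0

Evaluate each candidate on input x1=0, x2=1:
  U3 stuck-at-1: U0=1, U1=1, U2=1, U3=1 [stuck-at-1] → 1 — eliminated
  U0 stuck-at-0: U0=0 [stuck-at-0], U1=1, U2=1, U3=0 → 0 — matches
Only U0 stuck-at-0 reproduces the observed 0.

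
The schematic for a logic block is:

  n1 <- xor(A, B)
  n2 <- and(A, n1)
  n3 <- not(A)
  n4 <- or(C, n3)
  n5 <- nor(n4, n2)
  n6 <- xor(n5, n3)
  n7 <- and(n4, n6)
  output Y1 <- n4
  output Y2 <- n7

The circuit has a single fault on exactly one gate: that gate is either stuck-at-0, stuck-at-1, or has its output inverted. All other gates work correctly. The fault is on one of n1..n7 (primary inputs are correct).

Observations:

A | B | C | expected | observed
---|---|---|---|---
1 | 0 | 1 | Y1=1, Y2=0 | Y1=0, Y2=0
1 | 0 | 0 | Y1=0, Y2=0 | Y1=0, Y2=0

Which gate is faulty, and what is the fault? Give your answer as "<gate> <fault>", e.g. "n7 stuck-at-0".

n4 stuck-at-0

Fault-free values for test 1 (A=1, B=0, C=1): n1=1, n2=1, n3=0, n4=1, n5=0, n6=0, n7=0, giving Y1=1, Y2=0. Observed Y1=0, Y2=0.
Test 1: faults giving observed Y1=0, Y2=0 are {n4 stuck-at-0, n4 inverted output}.
Test 2 (A=1, B=0, C=0): fault-free n1=1, n2=1, n3=0, n4=0, n5=0, n6=0, n7=0 → Y1=0, Y2=0; observed Y1=0, Y2=0. Eliminates n4 inverted output.
Only n4 stuck-at-0 is consistent with every test.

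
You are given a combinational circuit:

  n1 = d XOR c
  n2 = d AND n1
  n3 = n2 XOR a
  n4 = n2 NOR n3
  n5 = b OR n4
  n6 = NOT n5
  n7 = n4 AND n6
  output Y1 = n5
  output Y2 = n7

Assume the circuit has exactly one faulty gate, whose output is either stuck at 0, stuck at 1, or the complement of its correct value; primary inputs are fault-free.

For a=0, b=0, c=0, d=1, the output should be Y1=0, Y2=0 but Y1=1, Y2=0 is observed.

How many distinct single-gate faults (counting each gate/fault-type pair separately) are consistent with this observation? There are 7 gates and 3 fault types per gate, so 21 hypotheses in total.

Fault-free: n1=1, n2=1, n3=1, n4=0, n5=0, n6=1, n7=0 → Y1=0, Y2=0. Observed Y1=1, Y2=0.
  n1: stuck-at-0, inverted output ✓; others ✗
  n2: stuck-at-0, inverted output ✓; others ✗
  n3: none of the 3 fault types match ✗
  n4: stuck-at-1, inverted output ✓; others ✗
  n5: stuck-at-1, inverted output ✓; others ✗
  n6: none of the 3 fault types match ✗
  n7: none of the 3 fault types match ✗
Consistent faults: {n1 stuck-at-0, n1 inverted output, n2 stuck-at-0, n2 inverted output, n4 stuck-at-1, n4 inverted output, n5 stuck-at-1, n5 inverted output} — 8 in all.

8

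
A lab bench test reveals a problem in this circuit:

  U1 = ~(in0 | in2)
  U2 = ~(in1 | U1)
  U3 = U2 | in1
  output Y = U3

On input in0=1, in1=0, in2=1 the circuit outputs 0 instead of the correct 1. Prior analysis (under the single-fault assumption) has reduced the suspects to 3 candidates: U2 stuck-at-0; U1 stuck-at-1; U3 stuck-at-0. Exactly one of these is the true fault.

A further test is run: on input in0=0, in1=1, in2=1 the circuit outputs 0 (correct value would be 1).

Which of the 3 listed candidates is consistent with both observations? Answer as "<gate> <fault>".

U3 stuck-at-0

Evaluate each candidate on input in0=0, in1=1, in2=1:
  U2 stuck-at-0: U1=0, U2=0 [stuck-at-0], U3=1 → 1 — eliminated
  U1 stuck-at-1: U1=1 [stuck-at-1], U2=0, U3=1 → 1 — eliminated
  U3 stuck-at-0: U1=0, U2=0, U3=0 [stuck-at-0] → 0 — matches
Only U3 stuck-at-0 reproduces the observed 0.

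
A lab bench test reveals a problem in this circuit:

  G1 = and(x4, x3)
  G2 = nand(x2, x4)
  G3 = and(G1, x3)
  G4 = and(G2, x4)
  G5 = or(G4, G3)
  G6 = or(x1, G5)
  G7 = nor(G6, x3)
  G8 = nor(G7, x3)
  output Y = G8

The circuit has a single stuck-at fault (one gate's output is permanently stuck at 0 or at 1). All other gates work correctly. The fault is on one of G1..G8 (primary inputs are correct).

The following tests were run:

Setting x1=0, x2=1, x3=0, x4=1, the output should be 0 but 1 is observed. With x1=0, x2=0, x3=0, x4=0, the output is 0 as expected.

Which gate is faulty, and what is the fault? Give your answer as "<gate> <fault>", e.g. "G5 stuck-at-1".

G2 stuck-at-1

Fault-free values for test 1 (x1=0, x2=1, x3=0, x4=1): G1=0, G2=0, G3=0, G4=0, G5=0, G6=0, G7=1, G8=0, giving Y=0. Observed 1.
Test 1: faults giving observed 1 are {G2 stuck-at-1, G3 stuck-at-1, G4 stuck-at-1, G5 stuck-at-1, G6 stuck-at-1, G7 stuck-at-0, G8 stuck-at-1}.
Test 2 (x1=0, x2=0, x3=0, x4=0): fault-free G1=0, G2=1, G3=0, G4=0, G5=0, G6=0, G7=1, G8=0 → 0; observed 0. Eliminates G3 stuck-at-1, G4 stuck-at-1, G5 stuck-at-1, G6 stuck-at-1, G7 stuck-at-0, G8 stuck-at-1.
Only G2 stuck-at-1 is consistent with every test.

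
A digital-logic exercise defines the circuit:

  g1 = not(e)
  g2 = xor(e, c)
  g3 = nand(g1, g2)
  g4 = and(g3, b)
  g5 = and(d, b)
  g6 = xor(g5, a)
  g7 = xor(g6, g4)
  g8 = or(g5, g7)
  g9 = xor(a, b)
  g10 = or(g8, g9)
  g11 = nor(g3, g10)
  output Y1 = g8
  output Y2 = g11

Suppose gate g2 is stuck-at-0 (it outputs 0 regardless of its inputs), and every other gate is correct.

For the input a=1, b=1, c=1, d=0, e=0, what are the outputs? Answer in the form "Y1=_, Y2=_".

Y1=0, Y2=0

Propagate with g2 forced: g1=1, g2=0 [stuck-at-0], g3=1, g4=1, g5=0, g6=1, g7=0, g8=0, g9=0, g10=0, g11=0.
So the outputs are Y1=0, Y2=0. (Without the fault they would be Y1=1, Y2=0.)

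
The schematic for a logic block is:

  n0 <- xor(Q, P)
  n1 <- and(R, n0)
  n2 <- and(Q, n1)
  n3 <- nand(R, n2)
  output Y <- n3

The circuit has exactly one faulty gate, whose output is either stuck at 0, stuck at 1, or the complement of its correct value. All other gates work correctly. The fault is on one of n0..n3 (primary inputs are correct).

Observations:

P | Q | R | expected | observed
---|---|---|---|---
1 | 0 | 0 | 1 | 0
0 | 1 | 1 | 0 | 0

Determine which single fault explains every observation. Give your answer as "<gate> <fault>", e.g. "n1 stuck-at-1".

Fault-free values for test 1 (P=1, Q=0, R=0): n0=1, n1=0, n2=0, n3=1, giving Y=1. Observed 0.
Test 1: faults giving observed 0 are {n3 stuck-at-0, n3 inverted output}.
Test 2 (P=0, Q=1, R=1): fault-free n0=1, n1=1, n2=1, n3=0 → 0; observed 0. Eliminates n3 inverted output.
Only n3 stuck-at-0 is consistent with every test.

n3 stuck-at-0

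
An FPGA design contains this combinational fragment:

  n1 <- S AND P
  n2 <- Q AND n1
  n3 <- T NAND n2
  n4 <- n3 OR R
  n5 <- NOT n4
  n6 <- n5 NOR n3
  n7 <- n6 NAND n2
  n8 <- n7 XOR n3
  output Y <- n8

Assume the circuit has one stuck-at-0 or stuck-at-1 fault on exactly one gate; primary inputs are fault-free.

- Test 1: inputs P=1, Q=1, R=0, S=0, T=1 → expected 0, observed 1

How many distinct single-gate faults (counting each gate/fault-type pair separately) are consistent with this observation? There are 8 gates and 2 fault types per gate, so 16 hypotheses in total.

Fault-free: n1=0, n2=0, n3=1, n4=1, n5=0, n6=0, n7=1, n8=0 → 0. Observed 1.
  n1: stuck-at-1 ✓; others ✗
  n2: stuck-at-1 ✓; others ✗
  n3: stuck-at-0 ✓; others ✗
  n4: none of the 2 fault types match ✗
  n5: none of the 2 fault types match ✗
  n6: none of the 2 fault types match ✗
  n7: stuck-at-0 ✓; others ✗
  n8: stuck-at-1 ✓; others ✗
Consistent faults: {n1 stuck-at-1, n2 stuck-at-1, n3 stuck-at-0, n7 stuck-at-0, n8 stuck-at-1} — 5 in all.

5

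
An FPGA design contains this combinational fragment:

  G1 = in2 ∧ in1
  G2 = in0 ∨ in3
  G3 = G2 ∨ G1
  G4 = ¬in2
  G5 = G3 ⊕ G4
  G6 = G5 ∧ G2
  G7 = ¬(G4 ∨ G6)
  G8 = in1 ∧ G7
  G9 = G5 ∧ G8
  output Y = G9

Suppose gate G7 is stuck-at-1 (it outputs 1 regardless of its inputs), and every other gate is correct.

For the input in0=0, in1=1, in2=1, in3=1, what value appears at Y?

1

Propagate with G7 forced: G1=1, G2=1, G3=1, G4=0, G5=1, G6=1, G7=1 [stuck-at-1], G8=1, G9=1.
So Y = 1. (Without the fault it would be 0.)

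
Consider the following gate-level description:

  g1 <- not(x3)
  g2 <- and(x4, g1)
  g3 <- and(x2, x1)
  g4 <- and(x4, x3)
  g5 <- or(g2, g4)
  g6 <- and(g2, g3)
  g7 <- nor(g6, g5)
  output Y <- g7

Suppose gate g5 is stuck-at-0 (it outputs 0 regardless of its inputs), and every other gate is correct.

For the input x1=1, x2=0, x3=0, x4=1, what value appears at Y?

Propagate with g5 forced: g1=1, g2=1, g3=0, g4=0, g5=0 [stuck-at-0], g6=0, g7=1.
So Y = 1. (Without the fault it would be 0.)

1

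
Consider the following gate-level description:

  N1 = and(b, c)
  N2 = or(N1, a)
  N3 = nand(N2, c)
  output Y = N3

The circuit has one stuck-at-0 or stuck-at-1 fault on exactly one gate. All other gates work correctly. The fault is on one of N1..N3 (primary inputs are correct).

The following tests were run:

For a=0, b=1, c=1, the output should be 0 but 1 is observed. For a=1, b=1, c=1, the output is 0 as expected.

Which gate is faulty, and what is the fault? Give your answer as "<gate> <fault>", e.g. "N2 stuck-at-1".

N1 stuck-at-0

Fault-free values for test 1 (a=0, b=1, c=1): N1=1, N2=1, N3=0, giving Y=0. Observed 1.
Test 1: faults giving observed 1 are {N1 stuck-at-0, N2 stuck-at-0, N3 stuck-at-1}.
Test 2 (a=1, b=1, c=1): fault-free N1=1, N2=1, N3=0 → 0; observed 0. Eliminates N2 stuck-at-0, N3 stuck-at-1.
Only N1 stuck-at-0 is consistent with every test.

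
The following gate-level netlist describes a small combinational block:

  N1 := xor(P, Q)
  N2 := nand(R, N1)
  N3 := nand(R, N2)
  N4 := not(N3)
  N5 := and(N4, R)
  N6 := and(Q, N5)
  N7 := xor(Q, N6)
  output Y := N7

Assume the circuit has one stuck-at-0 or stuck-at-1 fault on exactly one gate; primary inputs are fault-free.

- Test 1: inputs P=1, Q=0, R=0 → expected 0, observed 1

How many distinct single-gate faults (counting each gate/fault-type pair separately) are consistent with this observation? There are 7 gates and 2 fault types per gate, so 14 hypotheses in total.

Fault-free: N1=1, N2=1, N3=1, N4=0, N5=0, N6=0, N7=0 → 0. Observed 1.
  N1 stuck-at-0: output 0 ✗
  N1 stuck-at-1: output 0 ✗
  N2 stuck-at-0: output 0 ✗
  N2 stuck-at-1: output 0 ✗
  N3 stuck-at-0: output 0 ✗
  N3 stuck-at-1: output 0 ✗
  N4 stuck-at-0: output 0 ✗
  N4 stuck-at-1: output 0 ✗
  N5 stuck-at-0: output 0 ✗
  N5 stuck-at-1: output 0 ✗
  N6 stuck-at-0: output 0 ✗
  N6 stuck-at-1: output 1 ✓
  N7 stuck-at-0: output 0 ✗
  N7 stuck-at-1: output 1 ✓
Consistent faults: {N6 stuck-at-1, N7 stuck-at-1} — 2 in all.

2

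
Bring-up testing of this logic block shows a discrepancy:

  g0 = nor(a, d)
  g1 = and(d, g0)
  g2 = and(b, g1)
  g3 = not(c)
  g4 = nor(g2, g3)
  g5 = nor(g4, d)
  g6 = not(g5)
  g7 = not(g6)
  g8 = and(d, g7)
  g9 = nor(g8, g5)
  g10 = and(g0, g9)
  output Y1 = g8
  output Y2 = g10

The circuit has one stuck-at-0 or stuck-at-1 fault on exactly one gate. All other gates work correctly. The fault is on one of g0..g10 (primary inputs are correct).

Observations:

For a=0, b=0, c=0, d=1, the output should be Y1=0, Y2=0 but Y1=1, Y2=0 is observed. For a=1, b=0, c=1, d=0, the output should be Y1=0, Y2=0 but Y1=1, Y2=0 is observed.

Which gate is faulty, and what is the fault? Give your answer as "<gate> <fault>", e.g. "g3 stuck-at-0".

g8 stuck-at-1

Fault-free values for test 1 (a=0, b=0, c=0, d=1): g0=0, g1=0, g2=0, g3=1, g4=0, g5=0, g6=1, g7=0, g8=0, g9=1, g10=0, giving Y1=0, Y2=0. Observed Y1=1, Y2=0.
Test 1: faults giving observed Y1=1, Y2=0 are {g5 stuck-at-1, g6 stuck-at-0, g7 stuck-at-1, g8 stuck-at-1}.
Test 2 (a=1, b=0, c=1, d=0): fault-free g0=0, g1=0, g2=0, g3=0, g4=1, g5=0, g6=1, g7=0, g8=0, g9=1, g10=0 → Y1=0, Y2=0; observed Y1=1, Y2=0. Eliminates g5 stuck-at-1, g6 stuck-at-0, g7 stuck-at-1.
Only g8 stuck-at-1 is consistent with every test.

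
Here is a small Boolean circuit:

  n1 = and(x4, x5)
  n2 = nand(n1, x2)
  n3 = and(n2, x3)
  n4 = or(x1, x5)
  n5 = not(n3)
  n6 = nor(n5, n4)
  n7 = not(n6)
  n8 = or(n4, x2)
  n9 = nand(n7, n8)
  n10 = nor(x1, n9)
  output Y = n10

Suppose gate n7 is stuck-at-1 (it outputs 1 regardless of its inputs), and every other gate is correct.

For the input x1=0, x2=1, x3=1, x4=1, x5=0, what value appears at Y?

1

Propagate with n7 forced: n1=0, n2=1, n3=1, n4=0, n5=0, n6=1, n7=1 [stuck-at-1], n8=1, n9=0, n10=1.
So Y = 1. (Without the fault it would be 0.)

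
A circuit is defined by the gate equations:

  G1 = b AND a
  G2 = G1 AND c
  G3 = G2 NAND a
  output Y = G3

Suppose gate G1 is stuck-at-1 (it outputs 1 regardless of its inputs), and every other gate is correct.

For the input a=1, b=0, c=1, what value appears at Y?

0

Propagate with G1 forced: G1=1 [stuck-at-1], G2=1, G3=0.
So Y = 0. (Without the fault it would be 1.)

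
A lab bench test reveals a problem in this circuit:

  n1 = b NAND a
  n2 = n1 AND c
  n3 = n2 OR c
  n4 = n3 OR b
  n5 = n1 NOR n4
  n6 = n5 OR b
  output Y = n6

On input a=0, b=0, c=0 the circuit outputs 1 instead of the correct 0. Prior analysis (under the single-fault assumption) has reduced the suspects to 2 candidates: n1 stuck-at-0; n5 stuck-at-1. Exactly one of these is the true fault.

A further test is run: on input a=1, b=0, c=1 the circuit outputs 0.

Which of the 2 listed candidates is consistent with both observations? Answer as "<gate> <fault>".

Evaluate each candidate on input a=1, b=0, c=1:
  n1 stuck-at-0: n1=0 [stuck-at-0], n2=0, n3=1, n4=1, n5=0, n6=0 → 0 — matches
  n5 stuck-at-1: n1=1, n2=1, n3=1, n4=1, n5=1 [stuck-at-1], n6=1 → 1 — eliminated
Only n1 stuck-at-0 reproduces the observed 0.

n1 stuck-at-0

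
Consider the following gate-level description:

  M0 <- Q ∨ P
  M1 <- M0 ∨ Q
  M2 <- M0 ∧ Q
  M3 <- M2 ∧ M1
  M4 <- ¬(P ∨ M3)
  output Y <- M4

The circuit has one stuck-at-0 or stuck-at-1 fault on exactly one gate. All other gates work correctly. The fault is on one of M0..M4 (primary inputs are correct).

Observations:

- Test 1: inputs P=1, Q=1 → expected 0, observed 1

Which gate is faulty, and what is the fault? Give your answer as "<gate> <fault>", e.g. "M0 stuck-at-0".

Fault-free values for test 1 (P=1, Q=1): M0=1, M1=1, M2=1, M3=1, M4=0, giving Y=0. Observed 1.
Test 1: faults giving observed 1 are {M4 stuck-at-1}.
Only M4 stuck-at-1 is consistent with every test.

M4 stuck-at-1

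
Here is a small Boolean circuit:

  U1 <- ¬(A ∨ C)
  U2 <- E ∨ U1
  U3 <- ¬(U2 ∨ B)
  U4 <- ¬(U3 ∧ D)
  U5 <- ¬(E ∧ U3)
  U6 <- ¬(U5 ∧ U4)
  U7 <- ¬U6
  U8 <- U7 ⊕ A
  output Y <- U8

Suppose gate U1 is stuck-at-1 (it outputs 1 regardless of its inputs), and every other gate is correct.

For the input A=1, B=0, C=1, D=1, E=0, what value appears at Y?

Propagate with U1 forced: U1=1 [stuck-at-1], U2=1, U3=0, U4=1, U5=1, U6=0, U7=1, U8=0.
So Y = 0. (Without the fault it would be 1.)

0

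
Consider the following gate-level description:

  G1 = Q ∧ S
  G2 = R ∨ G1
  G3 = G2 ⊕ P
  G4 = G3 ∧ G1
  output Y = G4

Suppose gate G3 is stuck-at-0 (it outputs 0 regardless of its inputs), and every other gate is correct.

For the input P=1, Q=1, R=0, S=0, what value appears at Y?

0

Propagate with G3 forced: G1=0, G2=0, G3=0 [stuck-at-0], G4=0.
So Y = 0. (Same as the fault-free value — the fault is masked on this input.)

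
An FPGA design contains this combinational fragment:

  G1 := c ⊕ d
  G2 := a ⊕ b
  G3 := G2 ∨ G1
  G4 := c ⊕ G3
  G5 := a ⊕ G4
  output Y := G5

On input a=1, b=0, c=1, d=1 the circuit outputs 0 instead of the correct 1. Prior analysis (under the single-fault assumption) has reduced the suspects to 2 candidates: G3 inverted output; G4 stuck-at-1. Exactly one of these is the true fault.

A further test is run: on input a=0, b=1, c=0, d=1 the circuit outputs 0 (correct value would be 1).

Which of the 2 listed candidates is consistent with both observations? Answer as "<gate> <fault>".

Evaluate each candidate on input a=0, b=1, c=0, d=1:
  G3 inverted output: G1=1, G2=1, G3=0 [inverted output], G4=0, G5=0 → 0 — matches
  G4 stuck-at-1: G1=1, G2=1, G3=1, G4=1 [stuck-at-1], G5=1 → 1 — eliminated
Only G3 inverted output reproduces the observed 0.

G3 inverted output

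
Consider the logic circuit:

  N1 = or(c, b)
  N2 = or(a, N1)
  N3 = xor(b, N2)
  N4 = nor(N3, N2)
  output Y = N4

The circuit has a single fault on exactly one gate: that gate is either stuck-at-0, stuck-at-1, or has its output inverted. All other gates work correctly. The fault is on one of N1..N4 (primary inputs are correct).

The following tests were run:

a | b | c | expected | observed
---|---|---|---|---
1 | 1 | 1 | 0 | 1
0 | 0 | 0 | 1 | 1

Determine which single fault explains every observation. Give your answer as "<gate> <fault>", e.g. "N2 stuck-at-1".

Fault-free values for test 1 (a=1, b=1, c=1): N1=1, N2=1, N3=0, N4=0, giving Y=0. Observed 1.
Test 1: faults giving observed 1 are {N4 stuck-at-1, N4 inverted output}.
Test 2 (a=0, b=0, c=0): fault-free N1=0, N2=0, N3=0, N4=1 → 1; observed 1. Eliminates N4 inverted output.
Only N4 stuck-at-1 is consistent with every test.

N4 stuck-at-1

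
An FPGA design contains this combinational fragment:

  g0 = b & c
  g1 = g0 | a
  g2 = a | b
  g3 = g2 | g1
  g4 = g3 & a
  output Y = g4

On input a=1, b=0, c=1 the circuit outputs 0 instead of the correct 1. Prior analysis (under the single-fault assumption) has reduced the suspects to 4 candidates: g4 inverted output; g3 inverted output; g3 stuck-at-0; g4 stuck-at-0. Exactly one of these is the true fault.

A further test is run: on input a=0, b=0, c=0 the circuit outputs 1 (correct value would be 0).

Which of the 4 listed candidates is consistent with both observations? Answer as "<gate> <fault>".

g4 inverted output

Evaluate each candidate on input a=0, b=0, c=0:
  g4 inverted output: g0=0, g1=0, g2=0, g3=0, g4=1 [inverted output] → 1 — matches
  g3 inverted output: g0=0, g1=0, g2=0, g3=1 [inverted output], g4=0 → 0 — eliminated
  g3 stuck-at-0: g0=0, g1=0, g2=0, g3=0 [stuck-at-0], g4=0 → 0 — eliminated
  g4 stuck-at-0: g0=0, g1=0, g2=0, g3=0, g4=0 [stuck-at-0] → 0 — eliminated
Only g4 inverted output reproduces the observed 1.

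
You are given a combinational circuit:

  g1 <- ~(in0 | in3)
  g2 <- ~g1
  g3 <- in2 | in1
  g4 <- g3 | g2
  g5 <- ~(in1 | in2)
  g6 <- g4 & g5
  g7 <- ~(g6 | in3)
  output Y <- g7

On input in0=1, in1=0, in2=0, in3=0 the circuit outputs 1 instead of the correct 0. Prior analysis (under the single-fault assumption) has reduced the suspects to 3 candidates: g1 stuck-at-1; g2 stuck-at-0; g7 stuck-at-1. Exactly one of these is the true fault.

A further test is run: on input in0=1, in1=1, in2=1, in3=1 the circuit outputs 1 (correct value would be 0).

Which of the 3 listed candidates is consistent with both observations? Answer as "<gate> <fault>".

g7 stuck-at-1

Evaluate each candidate on input in0=1, in1=1, in2=1, in3=1:
  g1 stuck-at-1: g1=1 [stuck-at-1], g2=0, g3=1, g4=1, g5=0, g6=0, g7=0 → 0 — eliminated
  g2 stuck-at-0: g1=0, g2=0 [stuck-at-0], g3=1, g4=1, g5=0, g6=0, g7=0 → 0 — eliminated
  g7 stuck-at-1: g1=0, g2=1, g3=1, g4=1, g5=0, g6=0, g7=1 [stuck-at-1] → 1 — matches
Only g7 stuck-at-1 reproduces the observed 1.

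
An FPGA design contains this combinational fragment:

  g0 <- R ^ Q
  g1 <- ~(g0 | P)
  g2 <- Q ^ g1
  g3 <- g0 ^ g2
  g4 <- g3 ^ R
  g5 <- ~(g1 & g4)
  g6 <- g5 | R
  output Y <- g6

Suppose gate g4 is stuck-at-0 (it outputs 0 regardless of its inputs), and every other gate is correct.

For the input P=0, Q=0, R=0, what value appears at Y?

Propagate with g4 forced: g0=0, g1=1, g2=1, g3=1, g4=0 [stuck-at-0], g5=1, g6=1.
So Y = 1. (Without the fault it would be 0.)

1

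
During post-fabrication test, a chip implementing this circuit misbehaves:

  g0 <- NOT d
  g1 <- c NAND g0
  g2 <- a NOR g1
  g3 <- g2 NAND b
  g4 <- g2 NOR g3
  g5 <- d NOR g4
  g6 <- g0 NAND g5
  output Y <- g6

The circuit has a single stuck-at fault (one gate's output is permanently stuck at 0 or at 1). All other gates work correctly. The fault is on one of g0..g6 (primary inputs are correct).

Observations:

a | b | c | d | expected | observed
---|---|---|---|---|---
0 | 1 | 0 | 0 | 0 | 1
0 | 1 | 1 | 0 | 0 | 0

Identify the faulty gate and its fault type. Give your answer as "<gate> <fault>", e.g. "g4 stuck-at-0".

Fault-free values for test 1 (a=0, b=1, c=0, d=0): g0=1, g1=1, g2=0, g3=1, g4=0, g5=1, g6=0, giving Y=0. Observed 1.
Test 1: faults giving observed 1 are {g0 stuck-at-0, g3 stuck-at-0, g4 stuck-at-1, g5 stuck-at-0, g6 stuck-at-1}.
Test 2 (a=0, b=1, c=1, d=0): fault-free g0=1, g1=0, g2=1, g3=0, g4=0, g5=1, g6=0 → 0; observed 0. Eliminates g0 stuck-at-0, g4 stuck-at-1, g5 stuck-at-0, g6 stuck-at-1.
Only g3 stuck-at-0 is consistent with every test.

g3 stuck-at-0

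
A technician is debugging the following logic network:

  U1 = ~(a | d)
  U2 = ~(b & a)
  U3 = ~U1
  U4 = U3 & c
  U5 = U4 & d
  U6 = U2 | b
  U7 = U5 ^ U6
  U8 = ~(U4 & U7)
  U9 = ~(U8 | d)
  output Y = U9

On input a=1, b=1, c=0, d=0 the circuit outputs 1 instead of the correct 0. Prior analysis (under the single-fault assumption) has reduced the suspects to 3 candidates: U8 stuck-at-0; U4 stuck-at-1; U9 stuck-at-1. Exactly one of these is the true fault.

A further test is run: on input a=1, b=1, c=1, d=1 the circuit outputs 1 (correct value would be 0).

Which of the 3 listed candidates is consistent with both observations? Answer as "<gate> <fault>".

Evaluate each candidate on input a=1, b=1, c=1, d=1:
  U8 stuck-at-0: U1=0, U2=0, U3=1, U4=1, U5=1, U6=1, U7=0, U8=0 [stuck-at-0], U9=0 → 0 — eliminated
  U4 stuck-at-1: U1=0, U2=0, U3=1, U4=1 [stuck-at-1], U5=1, U6=1, U7=0, U8=1, U9=0 → 0 — eliminated
  U9 stuck-at-1: U1=0, U2=0, U3=1, U4=1, U5=1, U6=1, U7=0, U8=1, U9=1 [stuck-at-1] → 1 — matches
Only U9 stuck-at-1 reproduces the observed 1.

U9 stuck-at-1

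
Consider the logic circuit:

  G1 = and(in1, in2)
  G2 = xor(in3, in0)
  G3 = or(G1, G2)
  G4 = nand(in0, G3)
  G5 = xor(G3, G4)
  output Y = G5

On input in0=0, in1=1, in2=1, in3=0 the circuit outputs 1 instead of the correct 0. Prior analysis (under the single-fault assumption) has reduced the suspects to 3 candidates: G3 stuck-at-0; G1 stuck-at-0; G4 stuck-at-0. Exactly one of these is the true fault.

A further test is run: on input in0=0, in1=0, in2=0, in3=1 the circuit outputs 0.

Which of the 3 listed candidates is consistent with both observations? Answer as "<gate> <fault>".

Evaluate each candidate on input in0=0, in1=0, in2=0, in3=1:
  G3 stuck-at-0: G1=0, G2=1, G3=0 [stuck-at-0], G4=1, G5=1 → 1 — eliminated
  G1 stuck-at-0: G1=0 [stuck-at-0], G2=1, G3=1, G4=1, G5=0 → 0 — matches
  G4 stuck-at-0: G1=0, G2=1, G3=1, G4=0 [stuck-at-0], G5=1 → 1 — eliminated
Only G1 stuck-at-0 reproduces the observed 0.

G1 stuck-at-0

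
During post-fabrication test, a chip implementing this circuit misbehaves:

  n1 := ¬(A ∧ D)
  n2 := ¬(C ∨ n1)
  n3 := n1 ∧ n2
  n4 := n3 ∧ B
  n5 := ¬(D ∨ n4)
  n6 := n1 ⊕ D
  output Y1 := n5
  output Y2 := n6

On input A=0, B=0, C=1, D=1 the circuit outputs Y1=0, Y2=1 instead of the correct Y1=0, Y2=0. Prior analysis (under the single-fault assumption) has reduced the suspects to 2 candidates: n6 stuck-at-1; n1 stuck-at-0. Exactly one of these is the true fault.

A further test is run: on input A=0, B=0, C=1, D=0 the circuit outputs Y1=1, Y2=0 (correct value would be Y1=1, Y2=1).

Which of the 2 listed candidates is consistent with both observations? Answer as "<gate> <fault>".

Evaluate each candidate on input A=0, B=0, C=1, D=0:
  n6 stuck-at-1: n1=1, n2=0, n3=0, n4=0, n5=1, n6=1 [stuck-at-1] → Y1=1, Y2=1 — eliminated
  n1 stuck-at-0: n1=0 [stuck-at-0], n2=0, n3=0, n4=0, n5=1, n6=0 → Y1=1, Y2=0 — matches
Only n1 stuck-at-0 reproduces the observed Y1=1, Y2=0.

n1 stuck-at-0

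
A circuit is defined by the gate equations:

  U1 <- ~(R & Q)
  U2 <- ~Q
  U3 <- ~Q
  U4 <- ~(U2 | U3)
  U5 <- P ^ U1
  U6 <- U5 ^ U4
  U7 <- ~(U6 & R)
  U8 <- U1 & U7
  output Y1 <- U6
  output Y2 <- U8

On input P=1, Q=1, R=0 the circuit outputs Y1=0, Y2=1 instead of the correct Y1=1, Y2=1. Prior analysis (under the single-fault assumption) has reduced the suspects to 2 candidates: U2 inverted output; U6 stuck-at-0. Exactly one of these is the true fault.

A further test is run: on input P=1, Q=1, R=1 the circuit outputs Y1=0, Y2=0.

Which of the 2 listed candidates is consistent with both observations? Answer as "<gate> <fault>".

U6 stuck-at-0

Evaluate each candidate on input P=1, Q=1, R=1:
  U2 inverted output: U1=0, U2=1 [inverted output], U3=0, U4=0, U5=1, U6=1, U7=0, U8=0 → Y1=1, Y2=0 — eliminated
  U6 stuck-at-0: U1=0, U2=0, U3=0, U4=1, U5=1, U6=0 [stuck-at-0], U7=1, U8=0 → Y1=0, Y2=0 — matches
Only U6 stuck-at-0 reproduces the observed Y1=0, Y2=0.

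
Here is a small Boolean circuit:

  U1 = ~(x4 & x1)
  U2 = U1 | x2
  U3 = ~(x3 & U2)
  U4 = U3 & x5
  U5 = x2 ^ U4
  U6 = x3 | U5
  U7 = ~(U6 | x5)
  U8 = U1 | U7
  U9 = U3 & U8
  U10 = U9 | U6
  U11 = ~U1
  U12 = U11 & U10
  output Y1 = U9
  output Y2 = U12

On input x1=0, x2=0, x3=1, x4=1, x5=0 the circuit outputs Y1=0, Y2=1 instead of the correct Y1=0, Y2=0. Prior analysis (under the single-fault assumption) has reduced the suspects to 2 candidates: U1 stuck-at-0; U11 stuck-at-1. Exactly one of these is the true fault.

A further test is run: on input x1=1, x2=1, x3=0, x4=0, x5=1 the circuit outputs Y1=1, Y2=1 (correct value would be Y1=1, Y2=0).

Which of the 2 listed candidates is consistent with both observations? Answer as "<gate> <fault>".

U11 stuck-at-1

Evaluate each candidate on input x1=1, x2=1, x3=0, x4=0, x5=1:
  U1 stuck-at-0: U1=0 [stuck-at-0], U2=1, U3=1, U4=1, U5=0, U6=0, U7=0, U8=0, U9=0, U10=0, U11=1, U12=0 → Y1=0, Y2=0 — eliminated
  U11 stuck-at-1: U1=1, U2=1, U3=1, U4=1, U5=0, U6=0, U7=0, U8=1, U9=1, U10=1, U11=1 [stuck-at-1], U12=1 → Y1=1, Y2=1 — matches
Only U11 stuck-at-1 reproduces the observed Y1=1, Y2=1.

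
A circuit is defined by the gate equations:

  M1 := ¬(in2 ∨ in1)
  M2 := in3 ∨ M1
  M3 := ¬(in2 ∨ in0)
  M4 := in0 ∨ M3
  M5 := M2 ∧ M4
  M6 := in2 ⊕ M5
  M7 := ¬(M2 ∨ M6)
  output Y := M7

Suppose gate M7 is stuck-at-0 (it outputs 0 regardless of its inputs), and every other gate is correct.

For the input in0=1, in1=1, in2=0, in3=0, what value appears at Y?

0

Propagate with M7 forced: M1=0, M2=0, M3=0, M4=1, M5=0, M6=0, M7=0 [stuck-at-0].
So Y = 0. (Without the fault it would be 1.)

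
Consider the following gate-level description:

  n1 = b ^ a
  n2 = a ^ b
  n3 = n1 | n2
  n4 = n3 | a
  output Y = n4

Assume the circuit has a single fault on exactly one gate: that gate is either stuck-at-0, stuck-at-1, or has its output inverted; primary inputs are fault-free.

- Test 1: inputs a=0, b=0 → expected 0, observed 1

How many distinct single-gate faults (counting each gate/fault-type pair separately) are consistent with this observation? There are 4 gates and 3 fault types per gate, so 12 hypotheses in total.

8

Fault-free: n1=0, n2=0, n3=0, n4=0 → 0. Observed 1.
  n1 stuck-at-0: output 0 ✗
  n1 stuck-at-1: output 1 ✓
  n1 inverted output: output 1 ✓
  n2 stuck-at-0: output 0 ✗
  n2 stuck-at-1: output 1 ✓
  n2 inverted output: output 1 ✓
  n3 stuck-at-0: output 0 ✗
  n3 stuck-at-1: output 1 ✓
  n3 inverted output: output 1 ✓
  n4 stuck-at-0: output 0 ✗
  n4 stuck-at-1: output 1 ✓
  n4 inverted output: output 1 ✓
Consistent faults: {n1 stuck-at-1, n1 inverted output, n2 stuck-at-1, n2 inverted output, n3 stuck-at-1, n3 inverted output, n4 stuck-at-1, n4 inverted output} — 8 in all.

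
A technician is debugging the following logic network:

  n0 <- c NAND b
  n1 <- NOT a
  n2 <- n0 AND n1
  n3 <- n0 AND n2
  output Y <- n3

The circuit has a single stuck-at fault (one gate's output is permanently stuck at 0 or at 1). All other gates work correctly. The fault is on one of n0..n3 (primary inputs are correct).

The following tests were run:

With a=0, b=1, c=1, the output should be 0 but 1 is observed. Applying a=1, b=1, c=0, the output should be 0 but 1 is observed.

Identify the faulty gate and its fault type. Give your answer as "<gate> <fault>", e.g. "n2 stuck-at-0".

n3 stuck-at-1

Fault-free values for test 1 (a=0, b=1, c=1): n0=0, n1=1, n2=0, n3=0, giving Y=0. Observed 1.
Test 1: faults giving observed 1 are {n0 stuck-at-1, n3 stuck-at-1}.
Test 2 (a=1, b=1, c=0): fault-free n0=1, n1=0, n2=0, n3=0 → 0; observed 1. Eliminates n0 stuck-at-1.
Only n3 stuck-at-1 is consistent with every test.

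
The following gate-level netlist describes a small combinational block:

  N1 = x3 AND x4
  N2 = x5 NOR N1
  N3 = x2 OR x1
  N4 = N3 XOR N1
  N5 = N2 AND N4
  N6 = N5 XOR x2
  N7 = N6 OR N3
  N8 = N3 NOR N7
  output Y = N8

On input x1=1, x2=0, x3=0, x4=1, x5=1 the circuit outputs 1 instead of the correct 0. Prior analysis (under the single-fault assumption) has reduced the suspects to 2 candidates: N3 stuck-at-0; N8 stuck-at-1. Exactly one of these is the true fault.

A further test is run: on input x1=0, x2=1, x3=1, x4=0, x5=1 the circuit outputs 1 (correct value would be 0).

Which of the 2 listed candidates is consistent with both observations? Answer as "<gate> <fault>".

Evaluate each candidate on input x1=0, x2=1, x3=1, x4=0, x5=1:
  N3 stuck-at-0: N1=0, N2=0, N3=0 [stuck-at-0], N4=0, N5=0, N6=1, N7=1, N8=0 → 0 — eliminated
  N8 stuck-at-1: N1=0, N2=0, N3=1, N4=1, N5=0, N6=1, N7=1, N8=1 [stuck-at-1] → 1 — matches
Only N8 stuck-at-1 reproduces the observed 1.

N8 stuck-at-1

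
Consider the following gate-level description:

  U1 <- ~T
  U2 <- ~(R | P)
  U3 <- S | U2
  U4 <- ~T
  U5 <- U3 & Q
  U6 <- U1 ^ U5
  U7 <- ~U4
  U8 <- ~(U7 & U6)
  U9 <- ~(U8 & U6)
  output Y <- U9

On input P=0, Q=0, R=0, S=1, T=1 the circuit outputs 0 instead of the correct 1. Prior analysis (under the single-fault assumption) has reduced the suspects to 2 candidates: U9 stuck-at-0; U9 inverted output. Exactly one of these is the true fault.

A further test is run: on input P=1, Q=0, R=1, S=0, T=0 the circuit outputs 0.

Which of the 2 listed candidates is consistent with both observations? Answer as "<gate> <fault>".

Evaluate each candidate on input P=1, Q=0, R=1, S=0, T=0:
  U9 stuck-at-0: U1=1, U2=0, U3=0, U4=1, U5=0, U6=1, U7=0, U8=1, U9=0 [stuck-at-0] → 0 — matches
  U9 inverted output: U1=1, U2=0, U3=0, U4=1, U5=0, U6=1, U7=0, U8=1, U9=1 [inverted output] → 1 — eliminated
Only U9 stuck-at-0 reproduces the observed 0.

U9 stuck-at-0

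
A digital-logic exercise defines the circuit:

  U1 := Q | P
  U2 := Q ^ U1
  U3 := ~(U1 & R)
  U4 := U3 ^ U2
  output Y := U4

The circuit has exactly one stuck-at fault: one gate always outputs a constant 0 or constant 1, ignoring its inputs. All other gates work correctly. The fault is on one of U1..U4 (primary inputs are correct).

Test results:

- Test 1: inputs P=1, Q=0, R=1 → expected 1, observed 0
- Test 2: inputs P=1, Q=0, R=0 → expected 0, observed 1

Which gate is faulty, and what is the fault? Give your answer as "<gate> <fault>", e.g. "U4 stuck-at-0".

U2 stuck-at-0

Fault-free values for test 1 (P=1, Q=0, R=1): U1=1, U2=1, U3=0, U4=1, giving Y=1. Observed 0.
Test 1: faults giving observed 0 are {U2 stuck-at-0, U3 stuck-at-1, U4 stuck-at-0}.
Test 2 (P=1, Q=0, R=0): fault-free U1=1, U2=1, U3=1, U4=0 → 0; observed 1. Eliminates U3 stuck-at-1, U4 stuck-at-0.
Only U2 stuck-at-0 is consistent with every test.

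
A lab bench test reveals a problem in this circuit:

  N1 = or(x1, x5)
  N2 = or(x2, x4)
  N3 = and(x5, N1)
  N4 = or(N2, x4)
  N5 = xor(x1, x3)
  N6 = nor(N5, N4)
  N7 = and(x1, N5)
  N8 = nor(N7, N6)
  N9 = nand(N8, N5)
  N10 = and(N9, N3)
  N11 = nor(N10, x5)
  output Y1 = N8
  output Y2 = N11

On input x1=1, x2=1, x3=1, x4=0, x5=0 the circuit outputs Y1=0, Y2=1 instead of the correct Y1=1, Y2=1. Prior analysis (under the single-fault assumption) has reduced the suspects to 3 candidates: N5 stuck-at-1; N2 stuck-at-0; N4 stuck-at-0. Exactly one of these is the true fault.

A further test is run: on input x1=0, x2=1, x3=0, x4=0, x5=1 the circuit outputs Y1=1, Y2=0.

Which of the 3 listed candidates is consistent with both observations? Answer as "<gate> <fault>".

Evaluate each candidate on input x1=0, x2=1, x3=0, x4=0, x5=1:
  N5 stuck-at-1: N1=1, N2=1, N3=1, N4=1, N5=1 [stuck-at-1], N6=0, N7=0, N8=1, N9=0, N10=0, N11=0 → Y1=1, Y2=0 — matches
  N2 stuck-at-0: N1=1, N2=0 [stuck-at-0], N3=1, N4=0, N5=0, N6=1, N7=0, N8=0, N9=1, N10=1, N11=0 → Y1=0, Y2=0 — eliminated
  N4 stuck-at-0: N1=1, N2=1, N3=1, N4=0 [stuck-at-0], N5=0, N6=1, N7=0, N8=0, N9=1, N10=1, N11=0 → Y1=0, Y2=0 — eliminated
Only N5 stuck-at-1 reproduces the observed Y1=1, Y2=0.

N5 stuck-at-1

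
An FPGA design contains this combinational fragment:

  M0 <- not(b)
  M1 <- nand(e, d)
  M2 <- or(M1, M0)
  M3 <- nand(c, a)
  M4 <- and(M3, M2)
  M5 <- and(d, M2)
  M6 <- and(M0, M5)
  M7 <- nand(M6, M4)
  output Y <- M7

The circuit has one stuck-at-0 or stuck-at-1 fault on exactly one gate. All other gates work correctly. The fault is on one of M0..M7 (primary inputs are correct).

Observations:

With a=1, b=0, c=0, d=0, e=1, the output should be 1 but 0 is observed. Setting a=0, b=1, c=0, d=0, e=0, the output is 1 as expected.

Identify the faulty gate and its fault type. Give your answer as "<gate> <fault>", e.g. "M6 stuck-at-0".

M5 stuck-at-1

Fault-free values for test 1 (a=1, b=0, c=0, d=0, e=1): M0=1, M1=1, M2=1, M3=1, M4=1, M5=0, M6=0, M7=1, giving Y=1. Observed 0.
Test 1: faults giving observed 0 are {M5 stuck-at-1, M6 stuck-at-1, M7 stuck-at-0}.
Test 2 (a=0, b=1, c=0, d=0, e=0): fault-free M0=0, M1=1, M2=1, M3=1, M4=1, M5=0, M6=0, M7=1 → 1; observed 1. Eliminates M6 stuck-at-1, M7 stuck-at-0.
Only M5 stuck-at-1 is consistent with every test.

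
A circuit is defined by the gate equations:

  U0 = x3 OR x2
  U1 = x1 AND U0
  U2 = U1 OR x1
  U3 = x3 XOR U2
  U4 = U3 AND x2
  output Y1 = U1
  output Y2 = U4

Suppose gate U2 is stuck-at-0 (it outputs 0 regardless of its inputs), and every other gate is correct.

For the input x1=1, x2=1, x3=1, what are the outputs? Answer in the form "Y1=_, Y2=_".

Propagate with U2 forced: U0=1, U1=1, U2=0 [stuck-at-0], U3=1, U4=1.
So the outputs are Y1=1, Y2=1. (Without the fault they would be Y1=1, Y2=0.)

Y1=1, Y2=1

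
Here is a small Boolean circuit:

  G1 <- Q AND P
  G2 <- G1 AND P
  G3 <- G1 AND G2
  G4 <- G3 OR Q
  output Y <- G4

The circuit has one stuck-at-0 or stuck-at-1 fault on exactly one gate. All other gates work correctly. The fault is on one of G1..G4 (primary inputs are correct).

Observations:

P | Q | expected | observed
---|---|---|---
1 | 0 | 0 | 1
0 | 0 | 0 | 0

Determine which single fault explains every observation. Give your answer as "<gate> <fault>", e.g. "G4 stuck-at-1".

G1 stuck-at-1

Fault-free values for test 1 (P=1, Q=0): G1=0, G2=0, G3=0, G4=0, giving Y=0. Observed 1.
Test 1: faults giving observed 1 are {G1 stuck-at-1, G3 stuck-at-1, G4 stuck-at-1}.
Test 2 (P=0, Q=0): fault-free G1=0, G2=0, G3=0, G4=0 → 0; observed 0. Eliminates G3 stuck-at-1, G4 stuck-at-1.
Only G1 stuck-at-1 is consistent with every test.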